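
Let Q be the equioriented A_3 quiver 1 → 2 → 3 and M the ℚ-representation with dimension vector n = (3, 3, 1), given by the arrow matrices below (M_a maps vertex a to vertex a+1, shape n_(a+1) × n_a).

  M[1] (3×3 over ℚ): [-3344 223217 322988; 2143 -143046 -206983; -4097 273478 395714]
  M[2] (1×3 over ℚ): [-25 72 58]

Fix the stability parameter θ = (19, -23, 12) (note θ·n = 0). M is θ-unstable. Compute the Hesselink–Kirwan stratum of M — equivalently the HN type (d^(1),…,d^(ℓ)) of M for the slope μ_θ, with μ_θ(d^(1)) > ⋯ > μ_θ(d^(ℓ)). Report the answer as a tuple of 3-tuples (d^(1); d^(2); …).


Via rank(M_{q-1}∘⋯∘M_p): M ≅ I[1,2]^2, I[1,3].
μ_θ-semistable layers: μ^(1)=12; μ^(2)=-2

((0, 0, 1); (3, 3, 0))


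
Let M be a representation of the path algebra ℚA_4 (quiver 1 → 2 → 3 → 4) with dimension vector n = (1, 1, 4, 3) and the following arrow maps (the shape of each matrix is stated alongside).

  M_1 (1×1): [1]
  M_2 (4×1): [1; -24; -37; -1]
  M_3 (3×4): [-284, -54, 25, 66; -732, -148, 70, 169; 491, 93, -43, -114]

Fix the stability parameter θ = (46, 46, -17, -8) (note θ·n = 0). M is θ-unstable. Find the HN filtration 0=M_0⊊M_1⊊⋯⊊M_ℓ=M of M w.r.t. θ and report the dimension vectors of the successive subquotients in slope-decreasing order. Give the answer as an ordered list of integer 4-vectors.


Interval decomposition of M: I[1,4], I[3,3], I[3,4]^2.
HN type (ℓ=3): μ^(1)=67/4; μ^(2)=-8; μ^(3)=-17

((1, 1, 1, 1); (0, 0, 0, 2); (0, 0, 3, 0))


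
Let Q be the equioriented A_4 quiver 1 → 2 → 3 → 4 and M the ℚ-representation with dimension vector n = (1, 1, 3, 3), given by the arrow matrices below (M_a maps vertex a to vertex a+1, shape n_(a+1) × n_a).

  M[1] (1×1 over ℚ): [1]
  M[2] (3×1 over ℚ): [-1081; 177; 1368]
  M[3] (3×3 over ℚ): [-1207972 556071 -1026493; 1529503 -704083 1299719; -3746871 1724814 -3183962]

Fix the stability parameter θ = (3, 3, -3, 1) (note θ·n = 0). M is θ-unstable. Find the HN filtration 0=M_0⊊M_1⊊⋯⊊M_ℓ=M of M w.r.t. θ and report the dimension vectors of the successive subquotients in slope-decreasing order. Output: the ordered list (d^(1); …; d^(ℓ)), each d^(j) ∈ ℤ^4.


Via rank(M_{q-1}∘⋯∘M_p): M ≅ I[1,4], I[3,4]^2.
μ_θ-semistable layers: μ^(1)=1; μ^(2)=-3

((1, 1, 1, 3); (0, 0, 2, 0))


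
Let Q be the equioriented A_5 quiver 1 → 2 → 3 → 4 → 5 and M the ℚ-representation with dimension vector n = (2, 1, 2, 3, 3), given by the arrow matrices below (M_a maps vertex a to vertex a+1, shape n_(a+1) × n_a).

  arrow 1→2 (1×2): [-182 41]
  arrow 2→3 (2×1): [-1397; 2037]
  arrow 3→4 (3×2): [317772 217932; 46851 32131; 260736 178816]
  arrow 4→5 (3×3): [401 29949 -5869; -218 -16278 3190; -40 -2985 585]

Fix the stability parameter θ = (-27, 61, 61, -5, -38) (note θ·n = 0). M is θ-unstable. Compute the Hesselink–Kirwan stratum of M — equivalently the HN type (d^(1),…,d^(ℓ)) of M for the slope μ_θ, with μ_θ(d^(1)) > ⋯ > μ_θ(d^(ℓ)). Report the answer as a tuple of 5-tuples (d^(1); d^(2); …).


Barcode: M ≅ I[1,1], I[1,3], I[3,5], I[4,4], I[4,5], I[5,5]. HN layers by μ_θ (6 steps, strictly decreasing):
  μ^(1)=61; μ^(2)=6; μ^(3)=-5; μ^(4)=-43/2; μ^(5)=-27; μ^(6)=-38

((0, 1, 1, 0, 0); (0, 0, 1, 1, 1); (0, 0, 0, 1, 0); (0, 0, 0, 1, 1); (2, 0, 0, 0, 0); (0, 0, 0, 0, 1))


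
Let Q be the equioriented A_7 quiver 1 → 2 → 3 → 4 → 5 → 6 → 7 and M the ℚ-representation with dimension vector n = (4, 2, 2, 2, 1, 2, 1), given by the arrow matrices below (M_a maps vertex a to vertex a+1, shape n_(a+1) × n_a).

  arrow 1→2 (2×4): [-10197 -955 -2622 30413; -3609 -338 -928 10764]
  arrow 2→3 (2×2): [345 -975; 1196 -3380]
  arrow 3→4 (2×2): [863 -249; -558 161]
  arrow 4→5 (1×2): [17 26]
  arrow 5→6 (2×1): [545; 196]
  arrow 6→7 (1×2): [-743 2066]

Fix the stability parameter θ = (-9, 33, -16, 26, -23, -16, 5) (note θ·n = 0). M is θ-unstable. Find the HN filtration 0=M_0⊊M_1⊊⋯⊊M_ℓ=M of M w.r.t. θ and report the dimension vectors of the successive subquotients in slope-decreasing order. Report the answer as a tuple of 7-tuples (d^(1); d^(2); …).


Interval decomposition of M: I[1,1]^2, I[1,2], I[1,7], I[3,4], I[6,6].
HN type (ℓ=6): μ^(1)=33; μ^(2)=26; μ^(3)=5; μ^(4)=4/5; μ^(5)=-9; μ^(6)=-16

((0, 1, 0, 0, 0, 0, 0); (0, 0, 0, 1, 0, 0, 0); (0, 0, 0, 0, 0, 0, 1); (0, 1, 1, 1, 1, 1, 0); (4, 0, 0, 0, 0, 0, 0); (0, 0, 1, 0, 0, 1, 0))


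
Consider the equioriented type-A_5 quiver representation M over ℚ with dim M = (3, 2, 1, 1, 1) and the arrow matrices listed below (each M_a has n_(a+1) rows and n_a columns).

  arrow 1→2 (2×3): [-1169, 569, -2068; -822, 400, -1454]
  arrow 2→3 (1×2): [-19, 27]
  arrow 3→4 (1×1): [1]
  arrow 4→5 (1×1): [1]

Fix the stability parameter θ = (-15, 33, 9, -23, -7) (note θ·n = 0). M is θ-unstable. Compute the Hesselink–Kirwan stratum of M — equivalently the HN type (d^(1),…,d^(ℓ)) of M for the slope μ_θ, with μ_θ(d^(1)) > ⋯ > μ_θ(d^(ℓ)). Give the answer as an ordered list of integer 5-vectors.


Interval decomposition of M: I[1,1], I[1,2], I[1,5].
HN type (ℓ=3): μ^(1)=33; μ^(2)=3; μ^(3)=-15

((0, 1, 0, 0, 0); (0, 1, 1, 1, 1); (3, 0, 0, 0, 0))


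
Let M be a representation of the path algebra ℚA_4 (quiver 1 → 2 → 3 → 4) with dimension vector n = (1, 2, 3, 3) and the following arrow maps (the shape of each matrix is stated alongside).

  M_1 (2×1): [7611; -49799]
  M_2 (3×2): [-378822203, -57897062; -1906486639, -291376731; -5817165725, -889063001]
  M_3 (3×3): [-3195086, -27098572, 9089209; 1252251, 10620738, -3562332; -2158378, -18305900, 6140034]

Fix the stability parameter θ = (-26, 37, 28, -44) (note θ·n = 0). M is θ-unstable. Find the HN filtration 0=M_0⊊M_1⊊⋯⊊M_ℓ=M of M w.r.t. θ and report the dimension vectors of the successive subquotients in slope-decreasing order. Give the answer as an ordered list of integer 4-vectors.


Via rank(M_{q-1}∘⋯∘M_p): M ≅ I[1,4], I[2,4], I[3,3], I[4,4].
μ_θ-semistable layers: μ^(1)=28; μ^(2)=7; μ^(3)=-26; μ^(4)=-44

((0, 0, 1, 0); (0, 2, 2, 2); (1, 0, 0, 0); (0, 0, 0, 1))


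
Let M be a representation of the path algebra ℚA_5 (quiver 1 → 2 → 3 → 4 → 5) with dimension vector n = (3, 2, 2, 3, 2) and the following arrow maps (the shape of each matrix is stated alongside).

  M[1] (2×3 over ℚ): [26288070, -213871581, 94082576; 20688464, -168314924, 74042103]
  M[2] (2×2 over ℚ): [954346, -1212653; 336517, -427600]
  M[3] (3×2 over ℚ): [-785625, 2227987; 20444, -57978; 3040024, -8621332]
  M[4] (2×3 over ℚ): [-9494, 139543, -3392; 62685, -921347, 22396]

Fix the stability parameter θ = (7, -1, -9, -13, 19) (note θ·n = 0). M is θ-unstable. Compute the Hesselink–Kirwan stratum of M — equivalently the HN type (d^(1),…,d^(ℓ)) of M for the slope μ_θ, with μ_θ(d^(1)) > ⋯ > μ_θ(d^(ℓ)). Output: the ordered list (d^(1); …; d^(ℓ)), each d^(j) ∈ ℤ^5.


Barcode: M ≅ I[1,1], I[1,5]^2, I[4,4]. HN layers by μ_θ (4 steps, strictly decreasing):
  μ^(1)=19; μ^(2)=7; μ^(3)=-4; μ^(4)=-13

((0, 0, 0, 0, 2); (1, 0, 0, 0, 0); (2, 2, 2, 2, 0); (0, 0, 0, 1, 0))


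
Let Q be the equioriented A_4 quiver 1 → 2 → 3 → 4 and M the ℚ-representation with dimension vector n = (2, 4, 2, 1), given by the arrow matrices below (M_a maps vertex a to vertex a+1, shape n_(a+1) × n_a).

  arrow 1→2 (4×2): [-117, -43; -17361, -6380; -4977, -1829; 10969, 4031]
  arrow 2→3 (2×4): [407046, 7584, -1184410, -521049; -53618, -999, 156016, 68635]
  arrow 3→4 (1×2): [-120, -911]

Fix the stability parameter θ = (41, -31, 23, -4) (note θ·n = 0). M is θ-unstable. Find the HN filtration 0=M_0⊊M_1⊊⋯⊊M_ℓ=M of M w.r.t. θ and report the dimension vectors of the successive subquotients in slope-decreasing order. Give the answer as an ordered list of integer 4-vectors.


Barcode: M ≅ I[1,3], I[1,4], I[2,2]^2. HN layers by μ_θ (4 steps, strictly decreasing):
  μ^(1)=23; μ^(2)=19/2; μ^(3)=5; μ^(4)=-31

((0, 0, 1, 0); (0, 0, 1, 1); (2, 2, 0, 0); (0, 2, 0, 0))


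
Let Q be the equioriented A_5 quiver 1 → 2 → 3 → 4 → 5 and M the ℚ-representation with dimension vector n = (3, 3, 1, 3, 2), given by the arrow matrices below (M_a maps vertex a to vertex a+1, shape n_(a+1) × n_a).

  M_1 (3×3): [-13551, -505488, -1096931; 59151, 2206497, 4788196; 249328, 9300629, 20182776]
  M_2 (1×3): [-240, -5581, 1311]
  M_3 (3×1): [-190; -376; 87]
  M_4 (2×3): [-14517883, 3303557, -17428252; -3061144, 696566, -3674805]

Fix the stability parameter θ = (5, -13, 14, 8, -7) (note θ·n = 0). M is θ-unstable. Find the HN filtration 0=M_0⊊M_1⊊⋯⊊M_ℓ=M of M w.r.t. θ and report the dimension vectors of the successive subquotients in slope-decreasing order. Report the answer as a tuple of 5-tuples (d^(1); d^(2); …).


Interval decomposition of M: I[1,2]^2, I[1,5], I[4,4], I[4,5].
HN type (ℓ=4): μ^(1)=8; μ^(2)=5; μ^(3)=1/2; μ^(4)=-4

((0, 0, 0, 1, 0); (0, 0, 1, 1, 1); (0, 0, 0, 1, 1); (3, 3, 0, 0, 0))


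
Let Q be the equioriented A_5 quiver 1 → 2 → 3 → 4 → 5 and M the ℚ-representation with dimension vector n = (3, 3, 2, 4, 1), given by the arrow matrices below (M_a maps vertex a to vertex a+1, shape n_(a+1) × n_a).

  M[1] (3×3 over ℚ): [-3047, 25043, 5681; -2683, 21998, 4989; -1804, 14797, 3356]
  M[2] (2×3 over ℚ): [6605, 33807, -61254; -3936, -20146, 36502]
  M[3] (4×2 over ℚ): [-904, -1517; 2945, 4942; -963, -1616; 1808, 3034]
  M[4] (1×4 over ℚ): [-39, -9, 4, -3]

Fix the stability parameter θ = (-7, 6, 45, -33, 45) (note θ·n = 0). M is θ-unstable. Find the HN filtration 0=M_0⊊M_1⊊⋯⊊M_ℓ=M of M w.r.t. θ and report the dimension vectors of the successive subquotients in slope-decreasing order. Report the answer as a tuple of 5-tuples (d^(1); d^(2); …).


Barcode: M ≅ I[1,2], I[1,4], I[1,5], I[4,4]^2. HN layers by μ_θ (4 steps, strictly decreasing):
  μ^(1)=45; μ^(2)=6; μ^(3)=-7; μ^(4)=-33

((0, 0, 0, 0, 1); (0, 3, 2, 2, 0); (3, 0, 0, 0, 0); (0, 0, 0, 2, 0))


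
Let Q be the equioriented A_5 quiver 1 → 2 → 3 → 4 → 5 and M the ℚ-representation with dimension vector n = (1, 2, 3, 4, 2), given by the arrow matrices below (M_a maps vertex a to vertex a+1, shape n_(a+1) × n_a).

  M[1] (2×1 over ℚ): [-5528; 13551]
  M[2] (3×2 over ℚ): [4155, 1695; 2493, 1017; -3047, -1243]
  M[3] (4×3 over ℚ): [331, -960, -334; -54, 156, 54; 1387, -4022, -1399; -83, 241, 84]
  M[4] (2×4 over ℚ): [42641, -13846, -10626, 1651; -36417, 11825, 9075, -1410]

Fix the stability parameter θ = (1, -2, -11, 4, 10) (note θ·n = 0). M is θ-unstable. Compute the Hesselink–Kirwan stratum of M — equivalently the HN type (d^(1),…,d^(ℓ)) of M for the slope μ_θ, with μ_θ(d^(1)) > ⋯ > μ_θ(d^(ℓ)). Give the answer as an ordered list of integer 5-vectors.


Interval decomposition of M: I[1,5], I[2,2], I[3,4], I[3,5], I[4,4].
HN type (ℓ=5): μ^(1)=10; μ^(2)=4; μ^(3)=-2; μ^(4)=-4; μ^(5)=-11

((0, 0, 0, 0, 2); (0, 0, 0, 4, 0); (0, 1, 0, 0, 0); (1, 1, 1, 0, 0); (0, 0, 2, 0, 0))


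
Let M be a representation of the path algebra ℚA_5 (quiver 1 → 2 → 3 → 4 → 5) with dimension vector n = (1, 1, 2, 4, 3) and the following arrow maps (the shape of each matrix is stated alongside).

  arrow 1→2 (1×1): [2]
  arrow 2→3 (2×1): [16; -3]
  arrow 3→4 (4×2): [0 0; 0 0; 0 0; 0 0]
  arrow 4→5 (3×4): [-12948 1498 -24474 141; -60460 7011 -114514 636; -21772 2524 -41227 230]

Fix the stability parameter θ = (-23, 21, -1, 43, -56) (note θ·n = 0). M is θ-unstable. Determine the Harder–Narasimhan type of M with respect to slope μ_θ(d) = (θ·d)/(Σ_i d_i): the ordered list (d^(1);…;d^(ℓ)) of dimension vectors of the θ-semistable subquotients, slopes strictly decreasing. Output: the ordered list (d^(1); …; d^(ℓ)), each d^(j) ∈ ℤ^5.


Via rank(M_{q-1}∘⋯∘M_p): M ≅ I[1,3], I[3,3], I[4,4], I[4,5]^3.
μ_θ-semistable layers: μ^(1)=43; μ^(2)=10; μ^(3)=-1; μ^(4)=-13/2; μ^(5)=-23

((0, 0, 0, 1, 0); (0, 1, 1, 0, 0); (0, 0, 1, 0, 0); (0, 0, 0, 3, 3); (1, 0, 0, 0, 0))


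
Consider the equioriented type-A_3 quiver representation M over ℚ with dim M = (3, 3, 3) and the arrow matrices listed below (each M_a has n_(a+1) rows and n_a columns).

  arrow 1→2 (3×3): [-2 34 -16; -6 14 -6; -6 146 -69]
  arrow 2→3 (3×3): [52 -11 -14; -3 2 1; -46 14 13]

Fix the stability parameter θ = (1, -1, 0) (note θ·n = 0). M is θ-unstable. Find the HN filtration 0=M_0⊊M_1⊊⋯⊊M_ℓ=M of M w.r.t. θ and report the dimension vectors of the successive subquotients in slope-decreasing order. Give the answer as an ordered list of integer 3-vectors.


Via rank(M_{q-1}∘⋯∘M_p): M ≅ I[1,1], I[1,3]^2, I[2,3].
μ_θ-semistable layers: μ^(1)=1; μ^(2)=0; μ^(3)=-1

((1, 0, 0); (2, 2, 3); (0, 1, 0))


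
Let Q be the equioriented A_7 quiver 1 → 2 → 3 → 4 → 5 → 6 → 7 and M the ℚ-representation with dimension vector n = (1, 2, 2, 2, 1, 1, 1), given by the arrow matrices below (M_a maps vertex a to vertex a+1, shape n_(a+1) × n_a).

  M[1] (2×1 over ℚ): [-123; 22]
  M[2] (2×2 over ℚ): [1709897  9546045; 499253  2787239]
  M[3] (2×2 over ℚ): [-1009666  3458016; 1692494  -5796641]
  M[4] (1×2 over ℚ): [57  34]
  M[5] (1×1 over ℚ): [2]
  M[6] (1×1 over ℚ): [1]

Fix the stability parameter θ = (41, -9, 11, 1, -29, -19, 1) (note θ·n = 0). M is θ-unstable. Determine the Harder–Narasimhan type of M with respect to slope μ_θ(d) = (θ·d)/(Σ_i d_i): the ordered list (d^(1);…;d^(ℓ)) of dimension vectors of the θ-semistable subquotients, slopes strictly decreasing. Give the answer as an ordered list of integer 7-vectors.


Barcode: M ≅ I[1,7], I[2,4]. HN layers by μ_θ (4 steps, strictly decreasing):
  μ^(1)=6; μ^(2)=1; μ^(3)=-2/3; μ^(4)=-9

((0, 0, 1, 1, 0, 0, 0); (0, 0, 0, 0, 0, 0, 1); (1, 1, 1, 1, 1, 1, 0); (0, 1, 0, 0, 0, 0, 0))


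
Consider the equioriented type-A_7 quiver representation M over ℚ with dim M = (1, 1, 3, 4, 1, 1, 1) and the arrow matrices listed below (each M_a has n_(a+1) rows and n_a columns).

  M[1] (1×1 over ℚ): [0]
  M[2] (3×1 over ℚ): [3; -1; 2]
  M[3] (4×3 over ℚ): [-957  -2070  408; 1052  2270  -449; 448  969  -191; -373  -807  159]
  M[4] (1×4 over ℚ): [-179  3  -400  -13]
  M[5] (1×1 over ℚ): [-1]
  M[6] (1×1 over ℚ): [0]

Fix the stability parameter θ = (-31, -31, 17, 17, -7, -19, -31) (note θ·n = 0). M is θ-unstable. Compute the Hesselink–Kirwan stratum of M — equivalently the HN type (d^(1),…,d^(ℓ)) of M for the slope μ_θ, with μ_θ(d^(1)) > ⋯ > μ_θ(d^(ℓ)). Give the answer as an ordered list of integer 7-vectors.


Via rank(M_{q-1}∘⋯∘M_p): M ≅ I[1,1], I[2,6], I[3,4]^2, I[4,4], I[7,7].
μ_θ-semistable layers: μ^(1)=17; μ^(2)=2; μ^(3)=-31

((0, 0, 2, 3, 0, 0, 0); (0, 0, 1, 1, 1, 1, 0); (1, 1, 0, 0, 0, 0, 1))


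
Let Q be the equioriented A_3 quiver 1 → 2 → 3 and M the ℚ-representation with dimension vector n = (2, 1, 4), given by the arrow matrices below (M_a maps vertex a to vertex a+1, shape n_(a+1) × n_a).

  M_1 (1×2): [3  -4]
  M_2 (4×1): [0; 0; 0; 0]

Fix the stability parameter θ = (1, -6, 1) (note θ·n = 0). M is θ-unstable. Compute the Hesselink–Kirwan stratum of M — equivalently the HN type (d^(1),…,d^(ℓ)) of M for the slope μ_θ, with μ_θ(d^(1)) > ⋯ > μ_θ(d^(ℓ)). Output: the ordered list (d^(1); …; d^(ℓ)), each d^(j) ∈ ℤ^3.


Interval decomposition of M: I[1,1], I[1,2], I[3,3]^4.
HN type (ℓ=2): μ^(1)=1; μ^(2)=-5/2

((1, 0, 4); (1, 1, 0))


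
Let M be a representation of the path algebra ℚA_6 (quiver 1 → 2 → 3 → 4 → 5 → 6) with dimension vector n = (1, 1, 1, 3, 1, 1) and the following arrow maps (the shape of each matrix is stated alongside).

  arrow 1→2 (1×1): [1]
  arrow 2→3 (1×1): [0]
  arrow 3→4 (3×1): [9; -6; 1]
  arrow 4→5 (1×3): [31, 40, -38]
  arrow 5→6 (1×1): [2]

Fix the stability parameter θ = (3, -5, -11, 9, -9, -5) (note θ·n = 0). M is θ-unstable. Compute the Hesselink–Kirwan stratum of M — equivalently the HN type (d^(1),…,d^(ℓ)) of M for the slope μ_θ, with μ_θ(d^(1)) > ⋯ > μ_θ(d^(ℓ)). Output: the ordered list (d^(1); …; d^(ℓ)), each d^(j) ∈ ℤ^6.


Interval decomposition of M: I[1,2], I[3,6], I[4,4]^2.
HN type (ℓ=4): μ^(1)=9; μ^(2)=-1; μ^(3)=-5/3; μ^(4)=-11

((0, 0, 0, 2, 0, 0); (1, 1, 0, 0, 0, 0); (0, 0, 0, 1, 1, 1); (0, 0, 1, 0, 0, 0))


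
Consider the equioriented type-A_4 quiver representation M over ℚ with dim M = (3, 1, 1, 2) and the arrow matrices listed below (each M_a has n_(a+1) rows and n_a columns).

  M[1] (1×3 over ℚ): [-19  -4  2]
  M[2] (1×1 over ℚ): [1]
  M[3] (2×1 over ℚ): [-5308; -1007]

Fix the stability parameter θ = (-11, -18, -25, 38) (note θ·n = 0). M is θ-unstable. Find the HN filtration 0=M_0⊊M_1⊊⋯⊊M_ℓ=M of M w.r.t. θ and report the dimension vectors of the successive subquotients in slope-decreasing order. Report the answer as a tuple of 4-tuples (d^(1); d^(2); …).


Via rank(M_{q-1}∘⋯∘M_p): M ≅ I[1,1]^2, I[1,4], I[4,4].
μ_θ-semistable layers: μ^(1)=38; μ^(2)=-11; μ^(3)=-18

((0, 0, 0, 2); (2, 0, 0, 0); (1, 1, 1, 0))


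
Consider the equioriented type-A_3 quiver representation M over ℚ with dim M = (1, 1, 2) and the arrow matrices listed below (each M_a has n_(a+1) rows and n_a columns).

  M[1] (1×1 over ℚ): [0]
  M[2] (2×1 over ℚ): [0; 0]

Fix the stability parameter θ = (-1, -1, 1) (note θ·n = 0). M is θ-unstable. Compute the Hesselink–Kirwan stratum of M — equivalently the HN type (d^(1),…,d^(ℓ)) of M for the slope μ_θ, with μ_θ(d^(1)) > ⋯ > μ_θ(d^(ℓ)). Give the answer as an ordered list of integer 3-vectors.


Interval decomposition of M: I[1,1], I[2,2], I[3,3]^2.
HN type (ℓ=2): μ^(1)=1; μ^(2)=-1

((0, 0, 2); (1, 1, 0))


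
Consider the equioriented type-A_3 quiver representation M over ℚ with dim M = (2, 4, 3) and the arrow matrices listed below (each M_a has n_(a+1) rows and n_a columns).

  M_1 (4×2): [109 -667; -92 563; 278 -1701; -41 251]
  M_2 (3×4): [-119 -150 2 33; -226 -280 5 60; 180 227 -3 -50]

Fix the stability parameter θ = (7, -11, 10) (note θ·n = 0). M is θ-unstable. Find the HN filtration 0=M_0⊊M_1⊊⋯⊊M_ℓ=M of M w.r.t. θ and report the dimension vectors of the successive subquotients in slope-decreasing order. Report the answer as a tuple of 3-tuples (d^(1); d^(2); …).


Via rank(M_{q-1}∘⋯∘M_p): M ≅ I[1,2], I[1,3], I[2,3]^2.
μ_θ-semistable layers: μ^(1)=10; μ^(2)=-2; μ^(3)=-11

((0, 0, 3); (2, 2, 0); (0, 2, 0))


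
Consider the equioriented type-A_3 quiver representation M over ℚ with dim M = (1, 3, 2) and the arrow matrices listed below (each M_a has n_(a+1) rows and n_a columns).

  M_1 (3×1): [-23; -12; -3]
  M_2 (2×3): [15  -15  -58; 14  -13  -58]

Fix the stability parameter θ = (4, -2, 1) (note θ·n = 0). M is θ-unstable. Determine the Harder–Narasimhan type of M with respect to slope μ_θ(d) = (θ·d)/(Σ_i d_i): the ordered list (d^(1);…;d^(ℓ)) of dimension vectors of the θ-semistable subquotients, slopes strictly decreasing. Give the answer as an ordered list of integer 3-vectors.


Barcode: M ≅ I[1,3], I[2,2], I[2,3]. HN layers by μ_θ (2 steps, strictly decreasing):
  μ^(1)=1; μ^(2)=-2

((1, 1, 2); (0, 2, 0))


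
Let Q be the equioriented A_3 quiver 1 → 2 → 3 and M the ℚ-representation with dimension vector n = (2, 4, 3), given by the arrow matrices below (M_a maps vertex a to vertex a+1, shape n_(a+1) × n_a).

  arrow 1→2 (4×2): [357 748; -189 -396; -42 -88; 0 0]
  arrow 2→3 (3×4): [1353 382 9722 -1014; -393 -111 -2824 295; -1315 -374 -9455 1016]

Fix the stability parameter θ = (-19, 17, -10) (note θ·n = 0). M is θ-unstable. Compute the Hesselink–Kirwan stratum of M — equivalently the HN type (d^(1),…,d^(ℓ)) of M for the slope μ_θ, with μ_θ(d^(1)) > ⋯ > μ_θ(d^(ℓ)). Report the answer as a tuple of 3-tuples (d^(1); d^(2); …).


Interval decomposition of M: I[1,1], I[1,3], I[2,2], I[2,3]^2.
HN type (ℓ=3): μ^(1)=17; μ^(2)=7/2; μ^(3)=-19

((0, 1, 0); (0, 3, 3); (2, 0, 0))


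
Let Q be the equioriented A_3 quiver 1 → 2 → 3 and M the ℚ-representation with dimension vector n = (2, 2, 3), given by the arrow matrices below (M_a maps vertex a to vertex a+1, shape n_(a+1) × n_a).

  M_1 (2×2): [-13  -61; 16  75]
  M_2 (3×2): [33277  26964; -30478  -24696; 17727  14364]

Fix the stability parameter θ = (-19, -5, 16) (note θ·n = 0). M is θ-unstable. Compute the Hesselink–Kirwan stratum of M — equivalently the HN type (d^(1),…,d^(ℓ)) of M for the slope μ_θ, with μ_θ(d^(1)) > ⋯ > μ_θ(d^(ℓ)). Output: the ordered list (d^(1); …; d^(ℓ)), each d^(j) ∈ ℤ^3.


Via rank(M_{q-1}∘⋯∘M_p): M ≅ I[1,2], I[1,3], I[3,3]^2.
μ_θ-semistable layers: μ^(1)=16; μ^(2)=-5; μ^(3)=-19

((0, 0, 3); (0, 2, 0); (2, 0, 0))


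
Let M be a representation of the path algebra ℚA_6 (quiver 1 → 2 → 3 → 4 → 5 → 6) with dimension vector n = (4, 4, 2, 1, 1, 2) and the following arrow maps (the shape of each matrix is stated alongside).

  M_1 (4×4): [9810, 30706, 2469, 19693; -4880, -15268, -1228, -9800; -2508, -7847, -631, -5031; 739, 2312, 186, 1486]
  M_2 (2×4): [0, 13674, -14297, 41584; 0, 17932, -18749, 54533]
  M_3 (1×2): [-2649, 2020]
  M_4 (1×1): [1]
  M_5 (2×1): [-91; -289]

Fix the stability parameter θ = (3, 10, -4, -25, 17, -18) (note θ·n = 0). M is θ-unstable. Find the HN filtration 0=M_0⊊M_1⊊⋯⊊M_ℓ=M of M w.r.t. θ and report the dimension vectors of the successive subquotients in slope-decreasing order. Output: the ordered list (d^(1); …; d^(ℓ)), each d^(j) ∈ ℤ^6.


Interval decomposition of M: I[1,2]^2, I[1,3], I[1,6], I[6,6].
HN type (ℓ=5): μ^(1)=10; μ^(2)=3; μ^(3)=-1/2; μ^(4)=-4; μ^(5)=-18

((0, 2, 0, 0, 0, 0); (3, 1, 1, 0, 0, 0); (0, 0, 0, 0, 1, 1); (1, 1, 1, 1, 0, 0); (0, 0, 0, 0, 0, 1))


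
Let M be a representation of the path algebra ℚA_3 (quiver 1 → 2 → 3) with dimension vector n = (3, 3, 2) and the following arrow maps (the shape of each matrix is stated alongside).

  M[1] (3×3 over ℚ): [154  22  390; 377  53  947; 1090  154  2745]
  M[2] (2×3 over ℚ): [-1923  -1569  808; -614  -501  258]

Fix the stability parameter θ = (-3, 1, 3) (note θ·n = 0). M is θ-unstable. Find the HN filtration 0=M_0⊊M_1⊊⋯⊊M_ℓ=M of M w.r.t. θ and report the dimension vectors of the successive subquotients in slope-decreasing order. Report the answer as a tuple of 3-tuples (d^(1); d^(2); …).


Via rank(M_{q-1}∘⋯∘M_p): M ≅ I[1,2], I[1,3]^2.
μ_θ-semistable layers: μ^(1)=3; μ^(2)=1; μ^(3)=-3

((0, 0, 2); (0, 3, 0); (3, 0, 0))


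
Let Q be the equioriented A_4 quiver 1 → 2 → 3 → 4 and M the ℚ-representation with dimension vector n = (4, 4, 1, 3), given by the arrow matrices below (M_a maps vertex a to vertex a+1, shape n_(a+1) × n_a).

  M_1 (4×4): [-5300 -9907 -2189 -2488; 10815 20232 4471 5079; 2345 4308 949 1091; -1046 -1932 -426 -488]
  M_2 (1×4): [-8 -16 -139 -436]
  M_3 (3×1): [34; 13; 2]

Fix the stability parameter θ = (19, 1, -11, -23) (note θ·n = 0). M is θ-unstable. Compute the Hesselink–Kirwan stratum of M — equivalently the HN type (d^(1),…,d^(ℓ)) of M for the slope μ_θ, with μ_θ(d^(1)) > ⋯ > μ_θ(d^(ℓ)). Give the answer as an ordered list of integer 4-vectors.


Interval decomposition of M: I[1,1], I[1,2]^2, I[1,4], I[2,2], I[4,4]^2.
HN type (ℓ=5): μ^(1)=19; μ^(2)=10; μ^(3)=1; μ^(4)=-7/2; μ^(5)=-23

((1, 0, 0, 0); (2, 2, 0, 0); (0, 1, 0, 0); (1, 1, 1, 1); (0, 0, 0, 2))


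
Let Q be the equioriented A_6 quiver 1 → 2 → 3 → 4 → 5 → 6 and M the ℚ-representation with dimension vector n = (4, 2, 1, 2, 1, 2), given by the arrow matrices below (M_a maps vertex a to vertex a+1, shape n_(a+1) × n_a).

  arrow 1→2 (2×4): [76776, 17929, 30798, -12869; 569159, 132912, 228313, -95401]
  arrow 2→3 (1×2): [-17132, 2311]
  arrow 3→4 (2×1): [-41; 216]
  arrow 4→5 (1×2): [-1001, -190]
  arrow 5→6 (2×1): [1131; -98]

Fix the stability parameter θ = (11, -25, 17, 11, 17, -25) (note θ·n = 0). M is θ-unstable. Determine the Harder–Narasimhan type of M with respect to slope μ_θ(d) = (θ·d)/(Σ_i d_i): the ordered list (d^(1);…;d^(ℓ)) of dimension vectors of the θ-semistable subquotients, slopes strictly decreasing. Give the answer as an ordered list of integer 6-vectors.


Via rank(M_{q-1}∘⋯∘M_p): M ≅ I[1,1]^2, I[1,2], I[1,6], I[4,4], I[6,6].
μ_θ-semistable layers: μ^(1)=11; μ^(2)=5; μ^(3)=-7; μ^(4)=-25

((2, 0, 0, 1, 0, 0); (0, 0, 1, 1, 1, 1); (2, 2, 0, 0, 0, 0); (0, 0, 0, 0, 0, 1))


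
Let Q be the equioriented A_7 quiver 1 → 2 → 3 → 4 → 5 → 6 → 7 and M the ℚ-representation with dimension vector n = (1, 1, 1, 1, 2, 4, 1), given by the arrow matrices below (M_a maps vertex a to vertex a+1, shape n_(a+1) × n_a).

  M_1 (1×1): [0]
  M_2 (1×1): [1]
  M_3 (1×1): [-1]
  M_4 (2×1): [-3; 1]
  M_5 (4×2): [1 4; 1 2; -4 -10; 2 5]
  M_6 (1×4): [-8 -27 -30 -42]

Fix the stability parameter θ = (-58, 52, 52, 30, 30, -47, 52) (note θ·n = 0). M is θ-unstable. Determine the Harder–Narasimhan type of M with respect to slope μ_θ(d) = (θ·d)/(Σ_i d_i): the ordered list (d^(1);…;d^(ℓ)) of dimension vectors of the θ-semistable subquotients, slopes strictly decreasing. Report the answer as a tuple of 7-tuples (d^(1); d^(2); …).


Via rank(M_{q-1}∘⋯∘M_p): M ≅ I[1,1], I[2,7], I[5,6], I[6,6]^2.
μ_θ-semistable layers: μ^(1)=52; μ^(2)=117/5; μ^(3)=-17/2; μ^(4)=-47; μ^(5)=-58

((0, 0, 0, 0, 0, 0, 1); (0, 1, 1, 1, 1, 1, 0); (0, 0, 0, 0, 1, 1, 0); (0, 0, 0, 0, 0, 2, 0); (1, 0, 0, 0, 0, 0, 0))


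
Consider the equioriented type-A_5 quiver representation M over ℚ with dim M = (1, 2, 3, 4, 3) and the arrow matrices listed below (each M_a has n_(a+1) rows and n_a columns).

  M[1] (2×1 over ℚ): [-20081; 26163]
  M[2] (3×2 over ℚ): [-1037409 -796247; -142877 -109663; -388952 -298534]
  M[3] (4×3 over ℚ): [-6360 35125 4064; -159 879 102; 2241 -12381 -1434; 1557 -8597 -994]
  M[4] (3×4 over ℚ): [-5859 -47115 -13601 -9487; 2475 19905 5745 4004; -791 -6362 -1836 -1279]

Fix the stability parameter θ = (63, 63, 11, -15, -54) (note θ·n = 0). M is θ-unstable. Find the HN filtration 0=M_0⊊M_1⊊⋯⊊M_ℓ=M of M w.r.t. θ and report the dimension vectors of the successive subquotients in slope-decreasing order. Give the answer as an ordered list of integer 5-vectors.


Barcode: M ≅ I[1,3], I[2,5], I[3,5], I[4,4], I[4,5]. HN layers by μ_θ (5 steps, strictly decreasing):
  μ^(1)=137/3; μ^(2)=5/4; μ^(3)=-15; μ^(4)=-58/3; μ^(5)=-69/2

((1, 1, 1, 0, 0); (0, 1, 1, 1, 1); (0, 0, 0, 1, 0); (0, 0, 1, 1, 1); (0, 0, 0, 1, 1))


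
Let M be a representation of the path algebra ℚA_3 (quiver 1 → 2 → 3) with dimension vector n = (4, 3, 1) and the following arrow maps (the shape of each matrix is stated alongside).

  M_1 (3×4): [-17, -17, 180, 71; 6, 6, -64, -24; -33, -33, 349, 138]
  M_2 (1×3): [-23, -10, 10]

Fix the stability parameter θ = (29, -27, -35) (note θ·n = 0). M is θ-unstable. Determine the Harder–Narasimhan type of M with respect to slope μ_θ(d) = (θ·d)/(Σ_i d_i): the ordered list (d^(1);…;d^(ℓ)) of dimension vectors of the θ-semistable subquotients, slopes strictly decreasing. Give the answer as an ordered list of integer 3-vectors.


Via rank(M_{q-1}∘⋯∘M_p): M ≅ I[1,1], I[1,2]^2, I[1,3].
μ_θ-semistable layers: μ^(1)=29; μ^(2)=1; μ^(3)=-11

((1, 0, 0); (2, 2, 0); (1, 1, 1))


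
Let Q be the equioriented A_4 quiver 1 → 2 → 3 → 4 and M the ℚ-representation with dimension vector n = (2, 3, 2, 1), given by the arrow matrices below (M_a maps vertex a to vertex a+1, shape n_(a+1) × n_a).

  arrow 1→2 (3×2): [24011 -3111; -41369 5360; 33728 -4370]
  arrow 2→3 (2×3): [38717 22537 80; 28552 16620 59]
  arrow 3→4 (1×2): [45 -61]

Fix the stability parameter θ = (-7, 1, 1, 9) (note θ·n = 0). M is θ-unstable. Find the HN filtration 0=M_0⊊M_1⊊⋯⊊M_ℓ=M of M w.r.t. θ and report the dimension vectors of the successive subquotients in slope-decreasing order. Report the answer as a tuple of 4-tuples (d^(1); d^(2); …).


Barcode: M ≅ I[1,2], I[1,4], I[2,3]. HN layers by μ_θ (3 steps, strictly decreasing):
  μ^(1)=9; μ^(2)=1; μ^(3)=-7

((0, 0, 0, 1); (0, 3, 2, 0); (2, 0, 0, 0))


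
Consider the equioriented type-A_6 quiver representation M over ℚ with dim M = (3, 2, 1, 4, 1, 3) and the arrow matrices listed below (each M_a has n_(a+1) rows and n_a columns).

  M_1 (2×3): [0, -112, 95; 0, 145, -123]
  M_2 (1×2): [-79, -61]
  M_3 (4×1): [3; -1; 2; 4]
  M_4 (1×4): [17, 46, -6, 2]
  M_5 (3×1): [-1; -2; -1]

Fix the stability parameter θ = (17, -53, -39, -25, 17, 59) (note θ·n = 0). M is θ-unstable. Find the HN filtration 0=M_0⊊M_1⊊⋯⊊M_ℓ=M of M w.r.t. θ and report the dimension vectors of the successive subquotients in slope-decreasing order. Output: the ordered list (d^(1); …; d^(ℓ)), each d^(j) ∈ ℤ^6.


Interval decomposition of M: I[1,1], I[1,2], I[1,6], I[4,4]^3, I[6,6]^2.
HN type (ℓ=4): μ^(1)=59; μ^(2)=17; μ^(3)=-18; μ^(4)=-25

((0, 0, 0, 0, 0, 3); (1, 0, 0, 0, 1, 0); (1, 1, 0, 0, 0, 0); (1, 1, 1, 4, 0, 0))


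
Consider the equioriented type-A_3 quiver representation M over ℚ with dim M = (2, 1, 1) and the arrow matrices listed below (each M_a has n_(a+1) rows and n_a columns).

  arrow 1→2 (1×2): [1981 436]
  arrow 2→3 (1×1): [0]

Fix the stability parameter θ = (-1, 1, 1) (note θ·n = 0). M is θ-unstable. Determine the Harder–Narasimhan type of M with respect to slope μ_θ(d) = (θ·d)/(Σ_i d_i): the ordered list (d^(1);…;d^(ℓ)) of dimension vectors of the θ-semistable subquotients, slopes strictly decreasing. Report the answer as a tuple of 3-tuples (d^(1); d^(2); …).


Barcode: M ≅ I[1,1], I[1,2], I[3,3]. HN layers by μ_θ (2 steps, strictly decreasing):
  μ^(1)=1; μ^(2)=-1

((0, 1, 1); (2, 0, 0))


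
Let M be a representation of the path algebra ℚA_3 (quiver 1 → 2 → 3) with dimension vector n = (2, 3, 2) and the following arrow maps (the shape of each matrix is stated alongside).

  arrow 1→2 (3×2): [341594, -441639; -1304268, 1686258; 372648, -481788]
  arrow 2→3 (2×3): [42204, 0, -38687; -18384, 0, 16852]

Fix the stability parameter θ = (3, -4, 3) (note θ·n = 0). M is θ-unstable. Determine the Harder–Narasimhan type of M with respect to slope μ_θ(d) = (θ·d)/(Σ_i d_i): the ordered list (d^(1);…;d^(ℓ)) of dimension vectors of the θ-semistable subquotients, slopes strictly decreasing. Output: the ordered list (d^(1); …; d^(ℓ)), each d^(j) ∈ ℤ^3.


Via rank(M_{q-1}∘⋯∘M_p): M ≅ I[1,1], I[1,2], I[2,2], I[2,3], I[3,3].
μ_θ-semistable layers: μ^(1)=3; μ^(2)=-1/2; μ^(3)=-4

((1, 0, 2); (1, 1, 0); (0, 2, 0))


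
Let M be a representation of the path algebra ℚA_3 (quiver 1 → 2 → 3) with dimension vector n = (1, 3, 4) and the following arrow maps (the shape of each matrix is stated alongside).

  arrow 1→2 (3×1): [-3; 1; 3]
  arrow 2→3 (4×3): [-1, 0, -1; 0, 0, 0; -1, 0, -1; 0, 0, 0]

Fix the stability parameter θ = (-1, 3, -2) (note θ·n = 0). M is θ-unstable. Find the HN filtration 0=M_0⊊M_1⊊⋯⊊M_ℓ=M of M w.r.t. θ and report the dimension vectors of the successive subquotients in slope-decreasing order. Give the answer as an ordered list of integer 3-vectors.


Interval decomposition of M: I[1,2], I[2,2], I[2,3], I[3,3]^3.
HN type (ℓ=4): μ^(1)=3; μ^(2)=1/2; μ^(3)=-1; μ^(4)=-2

((0, 2, 0); (0, 1, 1); (1, 0, 0); (0, 0, 3))


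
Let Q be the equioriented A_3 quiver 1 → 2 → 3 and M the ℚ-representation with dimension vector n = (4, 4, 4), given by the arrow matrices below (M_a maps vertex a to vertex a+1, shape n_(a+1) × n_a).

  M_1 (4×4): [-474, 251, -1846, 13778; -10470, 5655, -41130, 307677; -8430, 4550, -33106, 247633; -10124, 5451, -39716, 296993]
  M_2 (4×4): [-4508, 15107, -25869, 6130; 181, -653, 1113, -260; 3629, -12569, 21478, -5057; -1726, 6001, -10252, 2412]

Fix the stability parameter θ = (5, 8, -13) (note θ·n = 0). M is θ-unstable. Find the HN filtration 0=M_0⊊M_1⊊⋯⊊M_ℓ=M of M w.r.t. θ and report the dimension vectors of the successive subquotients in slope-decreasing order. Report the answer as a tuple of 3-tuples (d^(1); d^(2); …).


Via rank(M_{q-1}∘⋯∘M_p): M ≅ I[1,1], I[1,3]^3, I[2,3].
μ_θ-semistable layers: μ^(1)=5; μ^(2)=0; μ^(3)=-5/2

((1, 0, 0); (3, 3, 3); (0, 1, 1))


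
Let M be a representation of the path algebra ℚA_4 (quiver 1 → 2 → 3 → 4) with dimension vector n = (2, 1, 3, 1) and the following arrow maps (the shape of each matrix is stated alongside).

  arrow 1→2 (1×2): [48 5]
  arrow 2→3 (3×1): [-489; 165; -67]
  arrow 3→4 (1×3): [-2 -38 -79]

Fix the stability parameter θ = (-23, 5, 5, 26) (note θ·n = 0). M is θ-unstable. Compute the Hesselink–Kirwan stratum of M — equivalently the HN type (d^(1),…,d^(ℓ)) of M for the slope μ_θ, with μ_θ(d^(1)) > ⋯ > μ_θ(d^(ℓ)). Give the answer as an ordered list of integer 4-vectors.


Via rank(M_{q-1}∘⋯∘M_p): M ≅ I[1,1], I[1,4], I[3,3]^2.
μ_θ-semistable layers: μ^(1)=26; μ^(2)=5; μ^(3)=-23

((0, 0, 0, 1); (0, 1, 3, 0); (2, 0, 0, 0))


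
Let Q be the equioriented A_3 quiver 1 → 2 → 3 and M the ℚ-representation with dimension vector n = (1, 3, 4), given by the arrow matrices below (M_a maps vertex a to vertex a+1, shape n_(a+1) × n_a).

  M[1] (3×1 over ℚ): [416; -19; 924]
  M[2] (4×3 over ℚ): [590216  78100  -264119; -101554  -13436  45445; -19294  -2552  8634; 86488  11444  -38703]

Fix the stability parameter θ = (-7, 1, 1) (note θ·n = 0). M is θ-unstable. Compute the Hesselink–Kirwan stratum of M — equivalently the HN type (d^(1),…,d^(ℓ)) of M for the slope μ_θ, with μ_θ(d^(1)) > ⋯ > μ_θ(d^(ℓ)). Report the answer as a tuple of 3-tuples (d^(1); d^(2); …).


Via rank(M_{q-1}∘⋯∘M_p): M ≅ I[1,2], I[2,3]^2, I[3,3]^2.
μ_θ-semistable layers: μ^(1)=1; μ^(2)=-7

((0, 3, 4); (1, 0, 0))


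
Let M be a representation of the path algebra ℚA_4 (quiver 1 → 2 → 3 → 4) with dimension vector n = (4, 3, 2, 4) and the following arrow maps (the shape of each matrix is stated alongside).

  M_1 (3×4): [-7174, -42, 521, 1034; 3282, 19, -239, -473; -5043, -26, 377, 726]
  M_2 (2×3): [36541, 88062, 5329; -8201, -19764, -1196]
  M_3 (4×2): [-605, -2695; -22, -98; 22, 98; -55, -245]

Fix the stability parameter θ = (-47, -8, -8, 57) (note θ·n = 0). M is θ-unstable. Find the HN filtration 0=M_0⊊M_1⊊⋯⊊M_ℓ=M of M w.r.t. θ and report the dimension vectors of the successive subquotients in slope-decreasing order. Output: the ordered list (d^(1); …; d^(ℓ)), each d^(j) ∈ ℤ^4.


Interval decomposition of M: I[1,1], I[1,2], I[1,3], I[1,4], I[4,4]^3.
HN type (ℓ=3): μ^(1)=57; μ^(2)=-8; μ^(3)=-47

((0, 0, 0, 4); (0, 3, 2, 0); (4, 0, 0, 0))


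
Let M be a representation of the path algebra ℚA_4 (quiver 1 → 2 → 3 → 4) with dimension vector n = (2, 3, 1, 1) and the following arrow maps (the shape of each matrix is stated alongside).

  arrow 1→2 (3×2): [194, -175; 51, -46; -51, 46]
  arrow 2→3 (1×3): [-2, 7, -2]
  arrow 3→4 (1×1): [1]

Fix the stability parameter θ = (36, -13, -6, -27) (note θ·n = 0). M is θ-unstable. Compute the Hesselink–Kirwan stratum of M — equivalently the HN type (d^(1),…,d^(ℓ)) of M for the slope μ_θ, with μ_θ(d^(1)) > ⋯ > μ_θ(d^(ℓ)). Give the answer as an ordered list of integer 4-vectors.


Interval decomposition of M: I[1,2], I[1,4], I[2,2].
HN type (ℓ=3): μ^(1)=23/2; μ^(2)=-5/2; μ^(3)=-13

((1, 1, 0, 0); (1, 1, 1, 1); (0, 1, 0, 0))


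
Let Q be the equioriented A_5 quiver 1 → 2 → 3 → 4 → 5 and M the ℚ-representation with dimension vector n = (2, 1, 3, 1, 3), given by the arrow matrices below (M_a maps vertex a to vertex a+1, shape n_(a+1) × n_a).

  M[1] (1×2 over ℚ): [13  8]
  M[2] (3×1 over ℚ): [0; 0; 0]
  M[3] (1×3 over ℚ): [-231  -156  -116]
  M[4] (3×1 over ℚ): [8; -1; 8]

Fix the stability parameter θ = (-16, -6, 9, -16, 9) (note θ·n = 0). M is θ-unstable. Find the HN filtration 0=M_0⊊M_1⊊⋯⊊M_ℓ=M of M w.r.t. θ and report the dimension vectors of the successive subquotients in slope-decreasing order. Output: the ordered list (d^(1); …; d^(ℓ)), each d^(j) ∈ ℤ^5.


Interval decomposition of M: I[1,1], I[1,2], I[3,3]^2, I[3,5], I[5,5]^2.
HN type (ℓ=4): μ^(1)=9; μ^(2)=-7/2; μ^(3)=-6; μ^(4)=-16

((0, 0, 2, 0, 3); (0, 0, 1, 1, 0); (0, 1, 0, 0, 0); (2, 0, 0, 0, 0))


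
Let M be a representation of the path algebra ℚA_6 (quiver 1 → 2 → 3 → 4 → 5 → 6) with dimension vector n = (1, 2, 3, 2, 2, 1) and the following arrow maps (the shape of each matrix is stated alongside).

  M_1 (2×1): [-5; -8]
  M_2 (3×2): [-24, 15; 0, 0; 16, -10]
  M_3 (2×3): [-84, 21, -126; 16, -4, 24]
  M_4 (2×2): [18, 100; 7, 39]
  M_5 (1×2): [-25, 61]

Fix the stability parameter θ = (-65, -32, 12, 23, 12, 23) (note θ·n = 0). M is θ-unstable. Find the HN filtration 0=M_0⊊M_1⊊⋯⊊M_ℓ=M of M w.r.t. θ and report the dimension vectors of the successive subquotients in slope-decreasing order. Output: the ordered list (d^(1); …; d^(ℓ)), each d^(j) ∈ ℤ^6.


Interval decomposition of M: I[1,2], I[2,3], I[3,3], I[3,6], I[4,5].
HN type (ℓ=5): μ^(1)=23; μ^(2)=35/2; μ^(3)=12; μ^(4)=-32; μ^(5)=-65

((0, 0, 0, 0, 0, 1); (0, 0, 0, 2, 2, 0); (0, 0, 3, 0, 0, 0); (0, 2, 0, 0, 0, 0); (1, 0, 0, 0, 0, 0))


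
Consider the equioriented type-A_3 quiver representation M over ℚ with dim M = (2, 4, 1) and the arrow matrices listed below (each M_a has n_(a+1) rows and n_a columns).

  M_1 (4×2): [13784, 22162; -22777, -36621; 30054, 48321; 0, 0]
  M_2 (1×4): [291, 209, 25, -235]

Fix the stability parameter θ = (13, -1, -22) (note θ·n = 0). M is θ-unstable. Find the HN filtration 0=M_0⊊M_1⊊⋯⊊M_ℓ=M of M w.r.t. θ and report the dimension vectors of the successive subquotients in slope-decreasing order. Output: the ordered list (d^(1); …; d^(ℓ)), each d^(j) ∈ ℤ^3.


Interval decomposition of M: I[1,2], I[1,3], I[2,2]^2.
HN type (ℓ=3): μ^(1)=6; μ^(2)=-1; μ^(3)=-10/3

((1, 1, 0); (0, 2, 0); (1, 1, 1))


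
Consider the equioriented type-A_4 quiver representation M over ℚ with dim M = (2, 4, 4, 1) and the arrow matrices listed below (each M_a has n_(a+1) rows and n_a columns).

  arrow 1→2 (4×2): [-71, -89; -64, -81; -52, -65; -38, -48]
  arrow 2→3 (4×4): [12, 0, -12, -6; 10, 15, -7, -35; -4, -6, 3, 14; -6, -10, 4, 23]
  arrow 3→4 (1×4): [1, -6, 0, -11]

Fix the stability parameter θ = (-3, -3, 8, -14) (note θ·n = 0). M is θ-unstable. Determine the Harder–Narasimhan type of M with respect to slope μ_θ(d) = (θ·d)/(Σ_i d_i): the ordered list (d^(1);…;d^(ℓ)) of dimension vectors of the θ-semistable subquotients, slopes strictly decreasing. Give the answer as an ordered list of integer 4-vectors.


Barcode: M ≅ I[1,2], I[1,4], I[2,3]^2, I[3,3]. HN layers by μ_θ (2 steps, strictly decreasing):
  μ^(1)=8; μ^(2)=-3

((0, 0, 3, 0); (2, 4, 1, 1))


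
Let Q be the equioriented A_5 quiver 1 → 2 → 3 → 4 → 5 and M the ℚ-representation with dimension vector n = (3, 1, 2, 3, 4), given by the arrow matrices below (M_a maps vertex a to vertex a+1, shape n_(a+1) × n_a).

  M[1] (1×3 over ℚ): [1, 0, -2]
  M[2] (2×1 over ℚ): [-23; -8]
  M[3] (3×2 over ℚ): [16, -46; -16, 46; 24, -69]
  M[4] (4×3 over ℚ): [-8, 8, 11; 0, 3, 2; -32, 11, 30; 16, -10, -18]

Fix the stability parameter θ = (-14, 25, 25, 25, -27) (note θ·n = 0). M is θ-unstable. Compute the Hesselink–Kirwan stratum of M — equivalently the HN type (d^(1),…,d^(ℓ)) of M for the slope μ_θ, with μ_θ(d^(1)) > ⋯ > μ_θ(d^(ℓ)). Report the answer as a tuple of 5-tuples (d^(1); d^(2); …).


Interval decomposition of M: I[1,1]^2, I[1,3], I[3,5], I[4,4], I[4,5], I[5,5]^2.
HN type (ℓ=5): μ^(1)=25; μ^(2)=23/3; μ^(3)=-1; μ^(4)=-14; μ^(5)=-27

((0, 1, 1, 1, 0); (0, 0, 1, 1, 1); (0, 0, 0, 1, 1); (3, 0, 0, 0, 0); (0, 0, 0, 0, 2))
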